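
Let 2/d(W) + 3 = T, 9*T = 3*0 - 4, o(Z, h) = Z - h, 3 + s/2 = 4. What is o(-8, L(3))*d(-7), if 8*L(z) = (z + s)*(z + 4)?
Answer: 891/124 ≈ 7.1855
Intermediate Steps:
s = 2 (s = -6 + 2*4 = -6 + 8 = 2)
L(z) = (2 + z)*(4 + z)/8 (L(z) = ((z + 2)*(z + 4))/8 = ((2 + z)*(4 + z))/8 = (2 + z)*(4 + z)/8)
T = -4/9 (T = (3*0 - 4)/9 = (0 - 4)/9 = (⅑)*(-4) = -4/9 ≈ -0.44444)
d(W) = -18/31 (d(W) = 2/(-3 - 4/9) = 2/(-31/9) = 2*(-9/31) = -18/31)
o(-8, L(3))*d(-7) = (-8 - (1 + (⅛)*3² + (¾)*3))*(-18/31) = (-8 - (1 + (⅛)*9 + 9/4))*(-18/31) = (-8 - (1 + 9/8 + 9/4))*(-18/31) = (-8 - 1*35/8)*(-18/31) = (-8 - 35/8)*(-18/31) = -99/8*(-18/31) = 891/124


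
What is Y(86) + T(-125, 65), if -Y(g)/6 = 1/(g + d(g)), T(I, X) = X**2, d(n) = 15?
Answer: 426719/101 ≈ 4224.9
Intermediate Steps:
Y(g) = -6/(15 + g) (Y(g) = -6/(g + 15) = -6/(15 + g))
Y(86) + T(-125, 65) = -6/(15 + 86) + 65**2 = -6/101 + 4225 = 426719/101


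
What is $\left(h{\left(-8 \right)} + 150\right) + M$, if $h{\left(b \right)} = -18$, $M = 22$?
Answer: $154$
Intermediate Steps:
$\left(h{\left(-8 \right)} + 150\right) + M = \left(-18 + 150\right) + 22 = 132 + 22 = 154$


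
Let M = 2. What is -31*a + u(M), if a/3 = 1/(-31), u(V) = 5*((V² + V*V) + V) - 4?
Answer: 49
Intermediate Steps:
u(V) = -4 + 5*V + 10*V² (u(V) = 5*((V² + V²) + V) - 4 = 5*(2*V² + V) - 4 = 5*(V + 2*V²) - 4 = (5*V + 10*V²) - 4 = -4 + 5*V + 10*V²)
a = -3/31 (a = 3/(-31) = 3*(-1/31) = -3/31 ≈ -0.096774)
-31*a + u(M) = -31*(-3/31) + (-4 + 5*2 + 10*2²) = 3 + (-4 + 10 + 10*4) = 3 + (-4 + 10 + 40) = 3 + 46 = 49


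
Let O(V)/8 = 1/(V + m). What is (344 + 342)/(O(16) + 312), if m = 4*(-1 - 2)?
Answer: 343/157 ≈ 2.1847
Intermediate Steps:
m = -12 (m = 4*(-3) = -12)
O(V) = 8/(-12 + V) (O(V) = 8/(V - 12) = 8/(-12 + V))
(344 + 342)/(O(16) + 312) = (344 + 342)/(8/(-12 + 16) + 312) = 686/(8/4 + 312) = 686/(8*(1/4) + 312) = 686/(2 + 312) = 686/314 = 686*(1/314) = 343/157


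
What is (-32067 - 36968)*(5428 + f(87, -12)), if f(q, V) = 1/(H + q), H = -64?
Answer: -8618674575/23 ≈ -3.7473e+8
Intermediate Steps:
f(q, V) = 1/(-64 + q)
(-32067 - 36968)*(5428 + f(87, -12)) = (-32067 - 36968)*(5428 + 1/(-64 + 87)) = -69035*(5428 + 1/23) = -69035*124845/23 = -8618674575/23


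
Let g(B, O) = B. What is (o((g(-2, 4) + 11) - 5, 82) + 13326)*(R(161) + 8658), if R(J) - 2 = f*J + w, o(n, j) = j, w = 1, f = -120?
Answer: -142915872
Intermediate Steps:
R(J) = 3 - 120*J (R(J) = 2 + (-120*J + 1) = 2 + (1 - 120*J) = 3 - 120*J)
(o((g(-2, 4) + 11) - 5, 82) + 13326)*(R(161) + 8658) = (82 + 13326)*((3 - 120*161) + 8658) = 13408*((3 - 19320) + 8658) = 13408*(-19317 + 8658) = 13408*(-10659) = -142915872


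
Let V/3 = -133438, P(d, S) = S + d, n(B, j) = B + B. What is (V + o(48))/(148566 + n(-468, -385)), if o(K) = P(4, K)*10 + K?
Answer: -199873/73815 ≈ -2.7078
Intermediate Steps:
n(B, j) = 2*B
o(K) = 40 + 11*K (o(K) = (K + 4)*10 + K = (4 + K)*10 + K = (40 + 10*K) + K = 40 + 11*K)
V = -400314 (V = 3*(-133438) = -400314)
(V + o(48))/(148566 + n(-468, -385)) = (-400314 + (40 + 11*48))/(148566 + 2*(-468)) = (-400314 + (40 + 528))/(148566 - 936) = (-400314 + 568)/147630 = -399746*1/147630 = -199873/73815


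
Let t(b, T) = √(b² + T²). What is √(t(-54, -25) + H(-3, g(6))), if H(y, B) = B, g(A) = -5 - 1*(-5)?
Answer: 3541^(¼) ≈ 7.7140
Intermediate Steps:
t(b, T) = √(T² + b²)
g(A) = 0 (g(A) = -5 + 5 = 0)
√(t(-54, -25) + H(-3, g(6))) = √(√((-25)² + (-54)²) + 0) = √(√(625 + 2916) + 0) = √(√3541 + 0) = √(√3541) = 3541^(¼)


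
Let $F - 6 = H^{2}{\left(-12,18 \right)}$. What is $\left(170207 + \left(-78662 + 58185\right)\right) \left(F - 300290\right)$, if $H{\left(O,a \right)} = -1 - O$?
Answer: $-44943405990$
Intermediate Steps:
$F = 127$ ($F = 6 + \left(-1 - -12\right)^{2} = 6 + \left(-1 + 12\right)^{2} = 6 + 11^{2} = 6 + 121 = 127$)
$\left(170207 + \left(-78662 + 58185\right)\right) \left(F - 300290\right) = \left(170207 + \left(-78662 + 58185\right)\right) \left(127 - 300290\right) = \left(170207 - 20477\right) \left(-300163\right) = 149730 \left(-300163\right) = -44943405990$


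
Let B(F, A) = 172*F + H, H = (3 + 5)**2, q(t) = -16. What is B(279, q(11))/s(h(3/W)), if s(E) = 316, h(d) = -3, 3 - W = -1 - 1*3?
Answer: 12013/79 ≈ 152.06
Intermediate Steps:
H = 64 (H = 8**2 = 64)
W = 7 (W = 3 - (-1 - 1*3) = 3 - (-1 - 3) = 3 - 1*(-4) = 3 + 4 = 7)
B(F, A) = 64 + 172*F (B(F, A) = 172*F + 64 = 64 + 172*F)
B(279, q(11))/s(h(3/W)) = (64 + 172*279)/316 = (64 + 47988)*(1/316) = 48052*(1/316) = 12013/79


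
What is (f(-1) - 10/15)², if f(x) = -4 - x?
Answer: 121/9 ≈ 13.444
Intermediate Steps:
(f(-1) - 10/15)² = ((-4 - 1*(-1)) - 10/15)² = ((-4 + 1) - 10*1/15)² = (-3 - ⅔)² = (-11/3)² = 121/9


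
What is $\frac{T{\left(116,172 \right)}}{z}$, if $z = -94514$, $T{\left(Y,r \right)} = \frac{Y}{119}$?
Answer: $- \frac{58}{5623583} \approx -1.0314 \cdot 10^{-5}$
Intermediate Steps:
$T{\left(Y,r \right)} = \frac{Y}{119}$ ($T{\left(Y,r \right)} = Y \frac{1}{119} = \frac{Y}{119}$)
$\frac{T{\left(116,172 \right)}}{z} = \frac{\frac{1}{119} \cdot 116}{-94514} = \frac{116}{119} \left(- \frac{1}{94514}\right) = - \frac{58}{5623583}$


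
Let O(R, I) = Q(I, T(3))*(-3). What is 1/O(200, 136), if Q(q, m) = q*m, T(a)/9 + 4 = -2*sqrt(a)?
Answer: 1/3672 - sqrt(3)/7344 ≈ 3.6485e-5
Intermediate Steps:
T(a) = -36 - 18*sqrt(a) (T(a) = -36 + 9*(-2*sqrt(a)) = -36 - 18*sqrt(a))
Q(q, m) = m*q
O(R, I) = -3*I*(-36 - 18*sqrt(3)) (O(R, I) = ((-36 - 18*sqrt(3))*I)*(-3) = (I*(-36 - 18*sqrt(3)))*(-3) = -3*I*(-36 - 18*sqrt(3)))
1/O(200, 136) = 1/(54*136*(2 + sqrt(3))) = 1/(14688 + 7344*sqrt(3))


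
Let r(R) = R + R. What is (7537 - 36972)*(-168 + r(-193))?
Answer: 16306990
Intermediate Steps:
r(R) = 2*R
(7537 - 36972)*(-168 + r(-193)) = (7537 - 36972)*(-168 + 2*(-193)) = -29435*(-168 - 386) = -29435*(-554) = 16306990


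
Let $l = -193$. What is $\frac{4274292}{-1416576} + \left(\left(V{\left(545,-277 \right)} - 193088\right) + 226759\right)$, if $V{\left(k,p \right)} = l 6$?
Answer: $\frac{3837738433}{118048} \approx 32510.0$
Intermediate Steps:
$V{\left(k,p \right)} = -1158$ ($V{\left(k,p \right)} = \left(-193\right) 6 = -1158$)
$\frac{4274292}{-1416576} + \left(\left(V{\left(545,-277 \right)} - 193088\right) + 226759\right) = \frac{4274292}{-1416576} + \left(\left(-1158 - 193088\right) + 226759\right) = 4274292 \left(- \frac{1}{1416576}\right) + \left(\left(-1158 - 193088\right) + 226759\right) = - \frac{356191}{118048} + \left(-194246 + 226759\right) = - \frac{356191}{118048} + 32513 = \frac{3837738433}{118048}$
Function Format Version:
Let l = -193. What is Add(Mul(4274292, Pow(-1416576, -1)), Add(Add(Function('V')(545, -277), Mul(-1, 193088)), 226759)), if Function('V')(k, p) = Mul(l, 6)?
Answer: Rational(3837738433, 118048) ≈ 32510.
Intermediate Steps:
Function('V')(k, p) = -1158 (Function('V')(k, p) = Mul(-193, 6) = -1158)
Add(Mul(4274292, Pow(-1416576, -1)), Add(Add(Function('V')(545, -277), Mul(-1, 193088)), 226759)) = Add(Mul(4274292, Pow(-1416576, -1)), Add(Add(-1158, Mul(-1, 193088)), 226759)) = Add(Mul(4274292, Rational(-1, 1416576)), Add(Add(-1158, -193088), 226759)) = Add(Rational(-356191, 118048), Add(-194246, 226759)) = Add(Rational(-356191, 118048), 32513) = Rational(3837738433, 118048)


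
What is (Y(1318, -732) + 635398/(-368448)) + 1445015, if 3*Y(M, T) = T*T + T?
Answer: 15740266063/9696 ≈ 1.6234e+6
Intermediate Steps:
Y(M, T) = T/3 + T²/3 (Y(M, T) = (T*T + T)/3 = (T² + T)/3 = (T + T²)/3 = T/3 + T²/3)
(Y(1318, -732) + 635398/(-368448)) + 1445015 = ((⅓)*(-732)*(1 - 732) + 635398/(-368448)) + 1445015 = ((⅓)*(-732)*(-731) + 635398*(-1/368448)) + 1445015 = (178364 - 16721/9696) + 1445015 = 1729400623/9696 + 1445015 = 15740266063/9696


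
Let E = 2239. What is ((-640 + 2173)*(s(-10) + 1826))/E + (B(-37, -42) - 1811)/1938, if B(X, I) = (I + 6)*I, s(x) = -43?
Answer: 5296541521/4339182 ≈ 1220.6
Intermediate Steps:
B(X, I) = I*(6 + I) (B(X, I) = (6 + I)*I = I*(6 + I))
((-640 + 2173)*(s(-10) + 1826))/E + (B(-37, -42) - 1811)/1938 = ((-640 + 2173)*(-43 + 1826))/2239 + (-42*(6 - 42) - 1811)/1938 = (1533*1783)*(1/2239) + (-42*(-36) - 1811)*(1/1938) = 2733339*(1/2239) + (1512 - 1811)*(1/1938) = 2733339/2239 - 299*1/1938 = 2733339/2239 - 299/1938 = 5296541521/4339182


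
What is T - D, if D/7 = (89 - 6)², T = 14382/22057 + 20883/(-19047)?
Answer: -964743712514/20005699 ≈ -48223.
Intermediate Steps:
T = -8889637/20005699 (T = 14382*(1/22057) + 20883*(-1/19047) = 14382/22057 - 6961/6349 = -8889637/20005699 ≈ -0.44436)
D = 48223 (D = 7*(89 - 6)² = 7*83² = 7*6889 = 48223)
T - D = -8889637/20005699 - 1*48223 = -8889637/20005699 - 48223 = -964743712514/20005699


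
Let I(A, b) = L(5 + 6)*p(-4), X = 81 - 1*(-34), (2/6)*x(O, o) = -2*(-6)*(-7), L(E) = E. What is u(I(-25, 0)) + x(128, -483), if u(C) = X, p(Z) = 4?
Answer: -137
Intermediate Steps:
x(O, o) = -252 (x(O, o) = 3*(-2*(-6)*(-7)) = 3*(12*(-7)) = 3*(-84) = -252)
X = 115 (X = 81 + 34 = 115)
I(A, b) = 44 (I(A, b) = (5 + 6)*4 = 11*4 = 44)
u(C) = 115
u(I(-25, 0)) + x(128, -483) = 115 - 252 = -137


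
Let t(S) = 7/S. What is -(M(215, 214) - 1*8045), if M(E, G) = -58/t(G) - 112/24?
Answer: 206279/21 ≈ 9822.8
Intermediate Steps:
M(E, G) = -14/3 - 58*G/7 (M(E, G) = -58*G/7 - 112/24 = -58*G/7 - 112*1/24 = -58*G/7 - 14/3 = -14/3 - 58*G/7)
-(M(215, 214) - 1*8045) = -((-14/3 - 58/7*214) - 1*8045) = -((-14/3 - 12412/7) - 8045) = -(-37334/21 - 8045) = -1*(-206279/21) = 206279/21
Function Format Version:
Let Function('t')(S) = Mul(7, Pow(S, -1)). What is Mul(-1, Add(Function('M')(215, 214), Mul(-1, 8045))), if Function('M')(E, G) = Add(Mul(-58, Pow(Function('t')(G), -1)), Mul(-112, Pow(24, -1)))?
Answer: Rational(206279, 21) ≈ 9822.8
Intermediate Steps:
Function('M')(E, G) = Add(Rational(-14, 3), Mul(Rational(-58, 7), G)) (Function('M')(E, G) = Add(Mul(-58, Pow(Mul(7, Pow(G, -1)), -1)), Mul(-112, Pow(24, -1))) = Add(Mul(-58, Mul(Rational(1, 7), G)), Mul(-112, Rational(1, 24))) = Add(Mul(Rational(-58, 7), G), Rational(-14, 3)) = Add(Rational(-14, 3), Mul(Rational(-58, 7), G)))
Mul(-1, Add(Function('M')(215, 214), Mul(-1, 8045))) = Mul(-1, Add(Add(Rational(-14, 3), Mul(Rational(-58, 7), 214)), Mul(-1, 8045))) = Mul(-1, Add(Add(Rational(-14, 3), Rational(-12412, 7)), -8045)) = Mul(-1, Add(Rational(-37334, 21), -8045)) = Mul(-1, Rational(-206279, 21)) = Rational(206279, 21)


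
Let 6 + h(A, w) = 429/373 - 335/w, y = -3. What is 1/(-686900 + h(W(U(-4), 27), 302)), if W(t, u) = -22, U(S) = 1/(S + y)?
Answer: -112646/77377208673 ≈ -1.4558e-6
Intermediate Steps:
U(S) = 1/(-3 + S) (U(S) = 1/(S - 3) = 1/(-3 + S))
h(A, w) = -1809/373 - 335/w (h(A, w) = -6 + (429/373 - 335/w) = -1809/373 - 335/w)
1/(-686900 + h(W(U(-4), 27), 302)) = 1/(-686900 + (-1809/373 - 335/302)) = 1/(-686900 - 671273/112646) = 1/(-77377208673/112646) = -112646/77377208673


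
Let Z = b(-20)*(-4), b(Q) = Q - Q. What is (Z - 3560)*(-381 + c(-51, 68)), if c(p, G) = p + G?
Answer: 1295840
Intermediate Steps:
b(Q) = 0
Z = 0 (Z = 0*(-4) = 0)
c(p, G) = G + p
(Z - 3560)*(-381 + c(-51, 68)) = (0 - 3560)*(-381 + (68 - 51)) = -3560*(-381 + 17) = -3560*(-364) = 1295840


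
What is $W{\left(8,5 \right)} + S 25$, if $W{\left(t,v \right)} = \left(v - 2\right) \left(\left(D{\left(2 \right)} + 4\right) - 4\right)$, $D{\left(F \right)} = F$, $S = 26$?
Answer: $656$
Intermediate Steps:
$W{\left(t,v \right)} = -4 + 2 v$ ($W{\left(t,v \right)} = \left(v - 2\right) \left(\left(2 + 4\right) - 4\right) = \left(-2 + v\right) \left(6 - 4\right) = \left(-2 + v\right) 2 = -4 + 2 v$)
$W{\left(8,5 \right)} + S 25 = \left(-4 + 2 \cdot 5\right) + 26 \cdot 25 = \left(-4 + 10\right) + 650 = 6 + 650 = 656$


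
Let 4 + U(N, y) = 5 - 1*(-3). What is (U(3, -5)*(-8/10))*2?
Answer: -32/5 ≈ -6.4000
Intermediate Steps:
U(N, y) = 4 (U(N, y) = -4 + (5 - 1*(-3)) = -4 + (5 + 3) = -4 + 8 = 4)
(U(3, -5)*(-8/10))*2 = (4*(-8/10))*2 = (4*(-8*⅒))*2 = (4*(-⅘))*2 = -16/5*2 = -32/5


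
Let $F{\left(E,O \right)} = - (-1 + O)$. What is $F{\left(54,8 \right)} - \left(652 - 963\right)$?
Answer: $304$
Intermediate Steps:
$F{\left(E,O \right)} = 1 - O$
$F{\left(54,8 \right)} - \left(652 - 963\right) = \left(1 - 8\right) - \left(652 - 963\right) = -7 - -311 = -7 + 311 = 304$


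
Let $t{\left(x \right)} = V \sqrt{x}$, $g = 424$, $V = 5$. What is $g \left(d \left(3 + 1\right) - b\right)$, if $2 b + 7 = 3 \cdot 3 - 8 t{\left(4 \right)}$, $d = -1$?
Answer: $14840$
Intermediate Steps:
$t{\left(x \right)} = 5 \sqrt{x}$
$b = -39$ ($b = - \frac{7}{2} + \frac{3 \cdot 3 - 8 \cdot 5 \sqrt{4}}{2} = - \frac{7}{2} + \frac{9 - 8 \cdot 5 \cdot 2}{2} = - \frac{7}{2} + \frac{9 - 80}{2} = - \frac{7}{2} + \frac{1}{2} \left(-71\right) = - \frac{7}{2} - \frac{71}{2} = -39$)
$g \left(d \left(3 + 1\right) - b\right) = 424 \left(- (3 + 1) - -39\right) = 424 \left(\left(-1\right) 4 + 39\right) = 424 \left(-4 + 39\right) = 424 \cdot 35 = 14840$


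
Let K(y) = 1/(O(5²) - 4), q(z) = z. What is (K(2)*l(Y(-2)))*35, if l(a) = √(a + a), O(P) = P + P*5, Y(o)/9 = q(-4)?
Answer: 105*I*√2/73 ≈ 2.0341*I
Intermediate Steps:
Y(o) = -36 (Y(o) = 9*(-4) = -36)
O(P) = 6*P (O(P) = P + 5*P = 6*P)
l(a) = √2*√a (l(a) = √(2*a) = √2*√a)
K(y) = 1/146 (K(y) = 1/(6*5² - 4) = 1/(6*25 - 4) = 1/(150 - 4) = 1/146)
(K(2)*l(Y(-2)))*35 = ((√2*√(-36))/146)*35 = ((√2*(6*I))/146)*35 = ((6*I*√2)/146)*35 = (3*I*√2/73)*35 = 105*I*√2/73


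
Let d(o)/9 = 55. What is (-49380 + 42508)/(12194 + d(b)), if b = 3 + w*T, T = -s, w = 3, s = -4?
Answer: -6872/12689 ≈ -0.54157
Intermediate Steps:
T = 4 (T = -1*(-4) = 4)
b = 15 (b = 3 + 3*4 = 3 + 12 = 15)
d(o) = 495 (d(o) = 9*55 = 495)
(-49380 + 42508)/(12194 + d(b)) = (-49380 + 42508)/(12194 + 495) = -6872/12689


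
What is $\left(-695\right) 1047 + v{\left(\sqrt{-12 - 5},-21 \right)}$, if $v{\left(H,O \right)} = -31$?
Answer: $-727696$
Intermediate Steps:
$\left(-695\right) 1047 + v{\left(\sqrt{-12 - 5},-21 \right)} = \left(-695\right) 1047 - 31 = -727665 - 31 = -727696$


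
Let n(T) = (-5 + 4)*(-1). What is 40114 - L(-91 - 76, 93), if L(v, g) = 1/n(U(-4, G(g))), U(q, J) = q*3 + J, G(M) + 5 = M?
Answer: 40113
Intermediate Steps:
G(M) = -5 + M
U(q, J) = J + 3*q (U(q, J) = 3*q + J = J + 3*q)
n(T) = 1 (n(T) = -1*(-1) = 1)
L(v, g) = 1 (L(v, g) = 1/1 = 1)
40114 - L(-91 - 76, 93) = 40114 - 1*1 = 40114 - 1 = 40113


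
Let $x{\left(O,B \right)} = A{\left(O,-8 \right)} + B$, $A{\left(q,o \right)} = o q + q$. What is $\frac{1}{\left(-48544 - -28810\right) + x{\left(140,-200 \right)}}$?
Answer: $- \frac{1}{20914} \approx -4.7815 \cdot 10^{-5}$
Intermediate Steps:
$A{\left(q,o \right)} = q + o q$
$x{\left(O,B \right)} = B - 7 O$ ($x{\left(O,B \right)} = O \left(1 - 8\right) + B = O \left(-7\right) + B = - 7 O + B = B - 7 O$)
$\frac{1}{\left(-48544 - -28810\right) + x{\left(140,-200 \right)}} = \frac{1}{\left(-48544 - -28810\right) - 1180} = \frac{1}{\left(-48544 + 28810\right) - 1180} = \frac{1}{-19734 - 1180} = \frac{1}{-20914} = - \frac{1}{20914}$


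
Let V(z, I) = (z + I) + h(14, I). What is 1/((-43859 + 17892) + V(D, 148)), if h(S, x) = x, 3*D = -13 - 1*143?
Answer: -1/25723 ≈ -3.8876e-5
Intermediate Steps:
D = -52 (D = (-13 - 1*143)/3 = (-13 - 143)/3 = (⅓)*(-156) = -52)
V(z, I) = z + 2*I (V(z, I) = (z + I) + I = (I + z) + I = z + 2*I)
1/((-43859 + 17892) + V(D, 148)) = 1/((-43859 + 17892) + (-52 + 2*148)) = 1/(-25967 + (-52 + 296)) = 1/(-25967 + 244) = 1/(-25723) = -1/25723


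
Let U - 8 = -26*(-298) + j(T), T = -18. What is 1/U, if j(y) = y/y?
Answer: 1/7757 ≈ 0.00012892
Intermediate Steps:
j(y) = 1
U = 7757 (U = 8 + (-26*(-298) + 1) = 8 + (7748 + 1) = 8 + 7749 = 7757)
1/U = 1/7757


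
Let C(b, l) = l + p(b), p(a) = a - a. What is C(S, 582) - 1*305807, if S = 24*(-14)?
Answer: -305225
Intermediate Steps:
p(a) = 0
S = -336
C(b, l) = l (C(b, l) = l + 0 = l)
C(S, 582) - 1*305807 = 582 - 1*305807 = 582 - 305807 = -305225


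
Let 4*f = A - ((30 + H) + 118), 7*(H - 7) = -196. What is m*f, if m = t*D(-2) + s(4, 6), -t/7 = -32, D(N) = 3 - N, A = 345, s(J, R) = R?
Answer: 61367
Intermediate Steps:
H = -21 (H = 7 + (1/7)*(-196) = 7 - 28 = -21)
t = 224 (t = -7*(-32) = 224)
f = 109/2 (f = (345 - ((30 - 21) + 118))/4 = (345 - (9 + 118))/4 = (345 - 1*127)/4 = (345 - 127)/4 = (1/4)*218 = 109/2 ≈ 54.500)
m = 1126 (m = 224*(3 - 1*(-2)) + 6 = 224*(3 + 2) + 6 = 224*5 + 6 = 1120 + 6 = 1126)
m*f = 1126*(109/2) = 61367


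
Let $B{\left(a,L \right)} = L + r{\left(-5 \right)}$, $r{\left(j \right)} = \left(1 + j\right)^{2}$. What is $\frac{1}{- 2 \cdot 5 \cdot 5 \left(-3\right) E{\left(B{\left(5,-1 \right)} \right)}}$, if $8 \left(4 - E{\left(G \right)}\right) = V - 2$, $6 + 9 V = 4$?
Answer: $\frac{3}{1925} \approx 0.0015584$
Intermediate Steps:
$V = - \frac{2}{9}$ ($V = - \frac{2}{3} + \frac{1}{9} \cdot 4 = - \frac{2}{3} + \frac{4}{9} = - \frac{2}{9} \approx -0.22222$)
$B{\left(a,L \right)} = 16 + L$ ($B{\left(a,L \right)} = L + \left(1 - 5\right)^{2} = L + \left(-4\right)^{2} = L + 16 = 16 + L$)
$E{\left(G \right)} = \frac{77}{18}$ ($E{\left(G \right)} = 4 - \frac{- \frac{2}{9} - 2}{8} = 4 - - \frac{5}{18} = 4 + \frac{5}{18} = \frac{77}{18}$)
$\frac{1}{- 2 \cdot 5 \cdot 5 \left(-3\right) E{\left(B{\left(5,-1 \right)} \right)}} = \frac{1}{- 2 \cdot 5 \cdot 5 \left(-3\right) \frac{77}{18}} = \frac{1}{\left(-2\right) 25 \left(-3\right) \frac{77}{18}} = \frac{1}{\left(-50\right) \left(-3\right) \frac{77}{18}} = \frac{1}{150 \cdot \frac{77}{18}} = \frac{1}{\frac{1925}{3}} = \frac{3}{1925}$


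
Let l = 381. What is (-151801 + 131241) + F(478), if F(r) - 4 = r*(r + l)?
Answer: 390046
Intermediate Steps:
F(r) = 4 + r*(381 + r) (F(r) = 4 + r*(r + 381) = 4 + r*(381 + r))
(-151801 + 131241) + F(478) = (-151801 + 131241) + (4 + 478² + 381*478) = -20560 + (4 + 228484 + 182118) = -20560 + 410606 = 390046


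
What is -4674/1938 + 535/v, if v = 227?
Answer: -212/3859 ≈ -0.054937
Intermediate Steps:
-4674/1938 + 535/v = -4674/1938 + 535/227 = -4674*1/1938 + 535*(1/227) = -41/17 + 535/227 = -212/3859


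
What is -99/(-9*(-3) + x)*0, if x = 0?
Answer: 0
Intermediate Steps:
-99/(-9*(-3) + x)*0 = -99/(-9*(-3) + 0)*0 = -99/(27 + 0)*0 = -99/27*0 = -99*1/27*0 = -11/3*0 = 0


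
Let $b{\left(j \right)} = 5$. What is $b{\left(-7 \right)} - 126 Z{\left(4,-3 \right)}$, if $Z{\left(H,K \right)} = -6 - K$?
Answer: $383$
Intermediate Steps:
$b{\left(-7 \right)} - 126 Z{\left(4,-3 \right)} = 5 - 126 \left(-6 - -3\right) = 5 - 126 \left(-6 + 3\right) = 5 - -378 = 5 + 378 = 383$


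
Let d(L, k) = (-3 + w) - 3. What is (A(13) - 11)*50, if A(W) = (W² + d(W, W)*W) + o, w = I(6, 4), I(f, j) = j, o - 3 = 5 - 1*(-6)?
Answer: 7300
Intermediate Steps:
o = 14 (o = 3 + (5 - 1*(-6)) = 3 + (5 + 6) = 3 + 11 = 14)
w = 4
d(L, k) = -2 (d(L, k) = (-3 + 4) - 3 = 1 - 3 = -2)
A(W) = 14 + W² - 2*W (A(W) = (W² - 2*W) + 14 = 14 + W² - 2*W)
(A(13) - 11)*50 = ((14 + 13² - 2*13) - 11)*50 = ((14 + 169 - 26) - 11)*50 = (157 - 11)*50 = 146*50 = 7300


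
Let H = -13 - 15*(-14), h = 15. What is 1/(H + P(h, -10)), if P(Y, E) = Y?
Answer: 1/212 ≈ 0.0047170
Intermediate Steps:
H = 197 (H = -13 + 210 = 197)
1/(H + P(h, -10)) = 1/(197 + 15) = 1/212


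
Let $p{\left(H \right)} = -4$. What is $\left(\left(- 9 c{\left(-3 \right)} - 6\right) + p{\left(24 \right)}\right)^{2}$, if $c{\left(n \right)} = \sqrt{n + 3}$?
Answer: $100$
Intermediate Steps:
$c{\left(n \right)} = \sqrt{3 + n}$
$\left(\left(- 9 c{\left(-3 \right)} - 6\right) + p{\left(24 \right)}\right)^{2} = \left(\left(- 9 \sqrt{3 - 3} - 6\right) - 4\right)^{2} = \left(\left(- 9 \sqrt{0} - 6\right) - 4\right)^{2} = \left(\left(\left(-9\right) 0 - 6\right) - 4\right)^{2} = \left(\left(0 - 6\right) - 4\right)^{2} = \left(-6 - 4\right)^{2} = \left(-10\right)^{2} = 100$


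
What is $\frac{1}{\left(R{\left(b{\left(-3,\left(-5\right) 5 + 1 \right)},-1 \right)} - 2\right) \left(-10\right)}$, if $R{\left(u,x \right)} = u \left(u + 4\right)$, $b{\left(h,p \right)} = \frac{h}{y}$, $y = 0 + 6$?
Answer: $\frac{2}{75} \approx 0.026667$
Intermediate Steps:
$y = 6$
$b{\left(h,p \right)} = \frac{h}{6}$
$R{\left(u,x \right)} = u \left(4 + u\right)$
$\frac{1}{\left(R{\left(b{\left(-3,\left(-5\right) 5 + 1 \right)},-1 \right)} - 2\right) \left(-10\right)} = \frac{1}{\left(\frac{1}{6} \left(-3\right) \left(4 + \frac{1}{6} \left(-3\right)\right) - 2\right) \left(-10\right)} = \frac{1}{\left(- \frac{4 - \frac{1}{2}}{2} - 2\right) \left(-10\right)} = \frac{1}{\left(\left(- \frac{1}{2}\right) \frac{7}{2} - 2\right) \left(-10\right)} = \frac{1}{\left(- \frac{7}{4} - 2\right) \left(-10\right)} = \frac{1}{\left(- \frac{15}{4}\right) \left(-10\right)} = \frac{1}{\frac{75}{2}} = \frac{2}{75}$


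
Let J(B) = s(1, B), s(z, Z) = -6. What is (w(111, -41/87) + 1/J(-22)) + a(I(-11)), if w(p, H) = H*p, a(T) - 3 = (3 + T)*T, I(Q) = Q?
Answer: 6703/174 ≈ 38.523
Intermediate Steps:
J(B) = -6
a(T) = 3 + T*(3 + T) (a(T) = 3 + (3 + T)*T = 3 + T*(3 + T))
(w(111, -41/87) + 1/J(-22)) + a(I(-11)) = (-41/87*111 + 1/(-6)) + (3 + (-11)**2 + 3*(-11)) = (-41*1/87*111 - 1/6) + (3 + 121 - 33) = (-41/87*111 - 1/6) + 91 = (-1517/29 - 1/6) + 91 = -9131/174 + 91 = 6703/174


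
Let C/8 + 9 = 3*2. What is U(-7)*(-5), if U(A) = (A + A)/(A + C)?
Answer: -70/31 ≈ -2.2581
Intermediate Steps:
C = -24 (C = -72 + 8*(3*2) = -72 + 8*6 = -72 + 48 = -24)
U(A) = 2*A/(-24 + A) (U(A) = (A + A)/(A - 24) = (2*A)/(-24 + A) = 2*A/(-24 + A))
U(-7)*(-5) = (2*(-7)/(-24 - 7))*(-5) = (2*(-7)/(-31))*(-5) = (2*(-7)*(-1/31))*(-5) = (14/31)*(-5) = -70/31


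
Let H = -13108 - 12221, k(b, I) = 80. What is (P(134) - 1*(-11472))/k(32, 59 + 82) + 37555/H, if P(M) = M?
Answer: 145481987/1013160 ≈ 143.59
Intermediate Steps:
H = -25329
(P(134) - 1*(-11472))/k(32, 59 + 82) + 37555/H = (134 - 1*(-11472))/80 + 37555/(-25329) = (134 + 11472)*(1/80) + 37555*(-1/25329) = 11606*(1/80) - 37555/25329 = 5803/40 - 37555/25329 = 145481987/1013160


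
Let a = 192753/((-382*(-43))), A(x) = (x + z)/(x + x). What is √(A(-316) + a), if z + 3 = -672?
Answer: √89601751273274/2595308 ≈ 3.6473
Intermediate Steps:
z = -675 (z = -3 - 672 = -675)
A(x) = (-675 + x)/(2*x) (A(x) = (x - 675)/(x + x) = (-675 + x)/((2*x)) = (-675 + x)*(1/(2*x)) = (-675 + x)/(2*x))
a = 192753/16426 ≈ 11.735
√(A(-316) + a) = √((½)*(-675 - 316)/(-316) + 192753/16426) = √((½)*(-1/316)*(-991) + 192753/16426) = √(991/632 + 192753/16426) = √(69049031/5190616) = √89601751273274/2595308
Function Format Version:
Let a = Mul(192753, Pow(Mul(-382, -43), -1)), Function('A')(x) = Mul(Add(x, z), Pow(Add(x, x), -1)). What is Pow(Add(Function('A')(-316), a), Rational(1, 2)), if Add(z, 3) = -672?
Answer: Mul(Rational(1, 2595308), Pow(89601751273274, Rational(1, 2))) ≈ 3.6473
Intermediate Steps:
z = -675 (z = Add(-3, -672) = -675)
Function('A')(x) = Mul(Rational(1, 2), Pow(x, -1), Add(-675, x)) (Function('A')(x) = Mul(Add(x, -675), Pow(Add(x, x), -1)) = Mul(Add(-675, x), Pow(Mul(2, x), -1)) = Mul(Add(-675, x), Mul(Rational(1, 2), Pow(x, -1))) = Mul(Rational(1, 2), Pow(x, -1), Add(-675, x)))
a = Rational(192753, 16426) (a = Mul(192753, Pow(16426, -1)) = Mul(192753, Rational(1, 16426)) = Rational(192753, 16426) ≈ 11.735)
Pow(Add(Function('A')(-316), a), Rational(1, 2)) = Pow(Add(Mul(Rational(1, 2), Pow(-316, -1), Add(-675, -316)), Rational(192753, 16426)), Rational(1, 2)) = Pow(Add(Mul(Rational(1, 2), Rational(-1, 316), -991), Rational(192753, 16426)), Rational(1, 2)) = Pow(Add(Rational(991, 632), Rational(192753, 16426)), Rational(1, 2)) = Pow(Rational(69049031, 5190616), Rational(1, 2)) = Mul(Rational(1, 2595308), Pow(89601751273274, Rational(1, 2)))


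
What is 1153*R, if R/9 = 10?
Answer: 103770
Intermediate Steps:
R = 90 (R = 9*10 = 90)
1153*R = 1153*90 = 103770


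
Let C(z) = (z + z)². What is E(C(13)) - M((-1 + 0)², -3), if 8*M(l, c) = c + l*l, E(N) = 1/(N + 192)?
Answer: 109/434 ≈ 0.25115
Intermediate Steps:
C(z) = 4*z² (C(z) = (2*z)² = 4*z²)
E(N) = 1/(192 + N)
M(l, c) = c/8 + l²/8 (M(l, c) = (c + l*l)/8 = (c + l²)/8 = c/8 + l²/8)
E(C(13)) - M((-1 + 0)², -3) = 1/(192 + 4*13²) - ((⅛)*(-3) + ((-1 + 0)²)²/8) = 1/(192 + 4*169) - (-3/8 + ((-1)²)²/8) = 1/(192 + 676) - (-3/8 + (⅛)*1²) = 1/868 - (-3/8 + (⅛)*1) = 1/868 - (-3/8 + ⅛) = 1/868 - 1*(-¼) = 1/868 + ¼ = 109/434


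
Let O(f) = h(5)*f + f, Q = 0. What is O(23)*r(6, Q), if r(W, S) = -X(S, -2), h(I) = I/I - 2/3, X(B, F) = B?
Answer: 0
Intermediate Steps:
h(I) = ⅓ (h(I) = 1 - 2*⅓ = 1 - ⅔ = ⅓)
r(W, S) = -S
O(f) = 4*f/3 (O(f) = f/3 + f = 4*f/3)
O(23)*r(6, Q) = ((4/3)*23)*(-1*0) = (92/3)*0 = 0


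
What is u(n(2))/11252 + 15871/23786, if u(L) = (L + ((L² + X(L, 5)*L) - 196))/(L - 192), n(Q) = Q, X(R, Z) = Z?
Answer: 424182187/635645171 ≈ 0.66733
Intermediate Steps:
u(L) = (-196 + L² + 6*L)/(-192 + L) (u(L) = (L + ((L² + 5*L) - 196))/(L - 192) = (L + (-196 + L² + 5*L))/(-192 + L) = (-196 + L² + 6*L)/(-192 + L))
u(n(2))/11252 + 15871/23786 = ((-196 + 2² + 6*2)/(-192 + 2))/11252 + 15871/23786 = ((-196 + 4 + 12)/(-190))*(1/11252) + 15871*(1/23786) = -1/190*(-180)*(1/11252) + 15871/23786 = (18/19)*(1/11252) + 15871/23786 = 9/106894 + 15871/23786 = 424182187/635645171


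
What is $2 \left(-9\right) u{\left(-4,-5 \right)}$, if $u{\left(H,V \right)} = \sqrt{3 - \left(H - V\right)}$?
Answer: $- 18 \sqrt{2} \approx -25.456$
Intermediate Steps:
$u{\left(H,V \right)} = \sqrt{3 + V - H}$
$2 \left(-9\right) u{\left(-4,-5 \right)} = 2 \left(-9\right) \sqrt{3 - 5 - -4} = - 18 \sqrt{3 - 5 + 4} = - 18 \sqrt{2}$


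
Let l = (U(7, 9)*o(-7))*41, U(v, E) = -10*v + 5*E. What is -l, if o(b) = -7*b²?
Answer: -351575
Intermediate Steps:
l = 351575 (l = ((-10*7 + 5*9)*(-7*(-7)²))*41 = ((-70 + 45)*(-7*49))*41 = -25*(-343)*41 = 8575*41 = 351575)
-l = -1*351575 = -351575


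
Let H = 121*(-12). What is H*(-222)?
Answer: 322344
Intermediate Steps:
H = -1452
H*(-222) = -1452*(-222) = 322344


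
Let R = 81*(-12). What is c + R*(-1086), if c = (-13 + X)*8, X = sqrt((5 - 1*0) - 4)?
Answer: 1055496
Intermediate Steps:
X = 1 (X = sqrt((5 + 0) - 4) = sqrt(5 - 4) = sqrt(1) = 1)
R = -972
c = -96 (c = (-13 + 1)*8 = -12*8 = -96)
c + R*(-1086) = -96 - 972*(-1086) = -96 + 1055592 = 1055496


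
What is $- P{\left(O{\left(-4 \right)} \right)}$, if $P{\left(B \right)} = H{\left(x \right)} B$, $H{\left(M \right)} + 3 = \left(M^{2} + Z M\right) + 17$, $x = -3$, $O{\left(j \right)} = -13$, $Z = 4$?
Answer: $143$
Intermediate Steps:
$H{\left(M \right)} = 14 + M^{2} + 4 M$ ($H{\left(M \right)} = -3 + \left(\left(M^{2} + 4 M\right) + 17\right) = -3 + \left(17 + M^{2} + 4 M\right) = 14 + M^{2} + 4 M$)
$P{\left(B \right)} = 11 B$ ($P{\left(B \right)} = \left(14 + \left(-3\right)^{2} + 4 \left(-3\right)\right) B = \left(14 + 9 - 12\right) B = 11 B$)
$- P{\left(O{\left(-4 \right)} \right)} = - 11 \left(-13\right) = \left(-1\right) \left(-143\right) = 143$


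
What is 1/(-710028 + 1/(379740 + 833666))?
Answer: -1213406/861552235367 ≈ -1.4084e-6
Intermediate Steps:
1/(-710028 + 1/(379740 + 833666)) = 1/(-710028 + 1/1213406) = 1/(-861552235367/1213406) = -1213406/861552235367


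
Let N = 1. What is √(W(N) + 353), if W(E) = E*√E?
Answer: √354 ≈ 18.815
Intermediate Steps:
W(E) = E^(3/2)
√(W(N) + 353) = √(1^(3/2) + 353) = √(1 + 353) = √354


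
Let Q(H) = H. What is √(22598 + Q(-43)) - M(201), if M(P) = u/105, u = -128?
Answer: 128/105 + √22555 ≈ 151.40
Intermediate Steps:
M(P) = -128/105
√(22598 + Q(-43)) - M(201) = √(22598 - 43) - 1*(-128/105) = √22555 + 128/105 = 128/105 + √22555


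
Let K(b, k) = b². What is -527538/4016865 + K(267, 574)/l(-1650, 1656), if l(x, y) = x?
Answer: -6382860593/147285050 ≈ -43.337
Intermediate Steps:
-527538/4016865 + K(267, 574)/l(-1650, 1656) = -527538/4016865 + 267²/(-1650) = -527538*1/4016865 + 71289*(-1/1650) = -175846/1338955 - 23763/550 = -6382860593/147285050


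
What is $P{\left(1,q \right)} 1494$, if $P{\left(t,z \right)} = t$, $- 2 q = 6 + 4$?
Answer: $1494$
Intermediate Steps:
$q = -5$ ($q = - \frac{6 + 4}{2} = \left(- \frac{1}{2}\right) 10 = -5$)
$P{\left(1,q \right)} 1494 = 1 \cdot 1494 = 1494$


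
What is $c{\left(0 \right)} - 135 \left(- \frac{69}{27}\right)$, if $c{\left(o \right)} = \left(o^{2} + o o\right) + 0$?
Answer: $345$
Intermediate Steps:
$c{\left(o \right)} = 2 o^{2}$ ($c{\left(o \right)} = \left(o^{2} + o^{2}\right) + 0 = 2 o^{2} + 0 = 2 o^{2}$)
$c{\left(0 \right)} - 135 \left(- \frac{69}{27}\right) = 2 \cdot 0^{2} - 135 \left(- \frac{69}{27}\right) = 2 \cdot 0 - 135 \left(\left(-69\right) \frac{1}{27}\right) = 0 - -345 = 0 + 345 = 345$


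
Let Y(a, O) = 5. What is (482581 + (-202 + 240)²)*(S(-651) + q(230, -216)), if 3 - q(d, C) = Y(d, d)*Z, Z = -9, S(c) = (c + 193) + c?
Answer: -513550525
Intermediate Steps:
S(c) = 193 + 2*c (S(c) = (193 + c) + c = 193 + 2*c)
q(d, C) = 48 (q(d, C) = 3 - 5*(-9) = 3 - 1*(-45) = 3 + 45 = 48)
(482581 + (-202 + 240)²)*(S(-651) + q(230, -216)) = (482581 + (-202 + 240)²)*((193 + 2*(-651)) + 48) = (482581 + 38²)*((193 - 1302) + 48) = (482581 + 1444)*(-1109 + 48) = 484025*(-1061) = -513550525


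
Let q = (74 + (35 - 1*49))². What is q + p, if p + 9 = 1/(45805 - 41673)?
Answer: 14838013/4132 ≈ 3591.0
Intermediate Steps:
q = 3600 (q = (74 + (35 - 49))² = (74 - 14)² = 60² = 3600)
p = -37187/4132 (p = -9 + 1/(45805 - 41673) = -9 + 1/4132 = -37187/4132 ≈ -8.9998)
q + p = 3600 - 37187/4132 = 14838013/4132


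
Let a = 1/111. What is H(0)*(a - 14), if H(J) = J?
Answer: 0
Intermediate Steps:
a = 1/111 ≈ 0.0090090
H(0)*(a - 14) = 0*(1/111 - 14) = 0*(-1553/111) = 0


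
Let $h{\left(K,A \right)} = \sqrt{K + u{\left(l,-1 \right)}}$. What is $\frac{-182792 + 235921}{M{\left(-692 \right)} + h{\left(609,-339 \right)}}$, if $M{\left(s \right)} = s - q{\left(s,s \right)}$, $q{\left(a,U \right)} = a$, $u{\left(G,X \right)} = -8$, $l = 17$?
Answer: $\frac{53129 \sqrt{601}}{601} \approx 2167.2$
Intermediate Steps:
$h{\left(K,A \right)} = \sqrt{-8 + K}$ ($h{\left(K,A \right)} = \sqrt{K - 8} = \sqrt{-8 + K}$)
$M{\left(s \right)} = 0$ ($M{\left(s \right)} = s - s = 0$)
$\frac{-182792 + 235921}{M{\left(-692 \right)} + h{\left(609,-339 \right)}} = \frac{-182792 + 235921}{0 + \sqrt{-8 + 609}} = \frac{53129}{0 + \sqrt{601}} = \frac{53129}{\sqrt{601}} = 53129 \frac{\sqrt{601}}{601} = \frac{53129 \sqrt{601}}{601}$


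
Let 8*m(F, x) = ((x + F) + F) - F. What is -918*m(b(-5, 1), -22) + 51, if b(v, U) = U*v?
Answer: 12597/4 ≈ 3149.3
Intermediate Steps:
m(F, x) = F/8 + x/8 (m(F, x) = (((x + F) + F) - F)/8 = (((F + x) + F) - F)/8 = ((x + 2*F) - F)/8 = (F + x)/8 = F/8 + x/8)
-918*m(b(-5, 1), -22) + 51 = -918*((1*(-5))/8 + (1/8)*(-22)) + 51 = -918*((1/8)*(-5) - 11/4) + 51 = -918*(-5/8 - 11/4) + 51 = -918*(-27/8) + 51 = 12393/4 + 51 = 12597/4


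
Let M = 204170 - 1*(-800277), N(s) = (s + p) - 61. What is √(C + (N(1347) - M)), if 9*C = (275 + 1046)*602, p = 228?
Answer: I*√8231155/3 ≈ 956.33*I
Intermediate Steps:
N(s) = 167 + s (N(s) = (s + 228) - 61 = (228 + s) - 61 = 167 + s)
M = 1004447 (M = 204170 + 800277 = 1004447)
C = 795242/9 (C = ((275 + 1046)*602)/9 = (1321*602)/9 = (⅑)*795242 = 795242/9 ≈ 88360.)
√(C + (N(1347) - M)) = √(795242/9 + ((167 + 1347) - 1*1004447)) = √(795242/9 + (1514 - 1004447)) = √(795242/9 - 1002933) = √(-8231155/9) = I*√8231155/3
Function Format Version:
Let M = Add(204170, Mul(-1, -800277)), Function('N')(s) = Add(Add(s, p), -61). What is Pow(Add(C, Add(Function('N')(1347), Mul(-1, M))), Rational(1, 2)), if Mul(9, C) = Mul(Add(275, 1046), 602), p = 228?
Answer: Mul(Rational(1, 3), I, Pow(8231155, Rational(1, 2))) ≈ Mul(956.33, I)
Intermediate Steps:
Function('N')(s) = Add(167, s) (Function('N')(s) = Add(Add(s, 228), -61) = Add(Add(228, s), -61) = Add(167, s))
M = 1004447 (M = Add(204170, 800277) = 1004447)
C = Rational(795242, 9) (C = Mul(Rational(1, 9), Mul(Add(275, 1046), 602)) = Mul(Rational(1, 9), Mul(1321, 602)) = Mul(Rational(1, 9), 795242) = Rational(795242, 9) ≈ 88360.)
Pow(Add(C, Add(Function('N')(1347), Mul(-1, M))), Rational(1, 2)) = Pow(Add(Rational(795242, 9), Add(Add(167, 1347), Mul(-1, 1004447))), Rational(1, 2)) = Pow(Add(Rational(795242, 9), Add(1514, -1004447)), Rational(1, 2)) = Pow(Add(Rational(795242, 9), -1002933), Rational(1, 2)) = Pow(Rational(-8231155, 9), Rational(1, 2)) = Mul(Rational(1, 3), I, Pow(8231155, Rational(1, 2)))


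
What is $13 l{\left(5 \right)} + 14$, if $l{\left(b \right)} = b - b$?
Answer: $14$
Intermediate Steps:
$l{\left(b \right)} = 0$
$13 l{\left(5 \right)} + 14 = 13 \cdot 0 + 14 = 0 + 14 = 14$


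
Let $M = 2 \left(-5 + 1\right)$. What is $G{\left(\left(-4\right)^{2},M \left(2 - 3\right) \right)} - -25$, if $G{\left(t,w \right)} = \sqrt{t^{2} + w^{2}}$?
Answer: $25 + 8 \sqrt{5} \approx 42.889$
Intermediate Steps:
$M = -8$ ($M = 2 \left(-4\right) = -8$)
$G{\left(\left(-4\right)^{2},M \left(2 - 3\right) \right)} - -25 = \sqrt{\left(\left(-4\right)^{2}\right)^{2} + \left(- 8 \left(2 - 3\right)\right)^{2}} - -25 = \sqrt{16^{2} + \left(\left(-8\right) \left(-1\right)\right)^{2}} + 25 = \sqrt{256 + 8^{2}} + 25 = \sqrt{256 + 64} + 25 = \sqrt{320} + 25 = 8 \sqrt{5} + 25 = 25 + 8 \sqrt{5}$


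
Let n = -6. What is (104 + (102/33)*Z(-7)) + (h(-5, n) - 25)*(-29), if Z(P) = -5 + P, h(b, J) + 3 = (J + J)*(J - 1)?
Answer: -17128/11 ≈ -1557.1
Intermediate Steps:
h(b, J) = -3 + 2*J*(-1 + J) (h(b, J) = -3 + (J + J)*(J - 1) = -3 + (2*J)*(-1 + J) = -3 + 2*J*(-1 + J))
(104 + (102/33)*Z(-7)) + (h(-5, n) - 25)*(-29) = (104 + (102/33)*(-5 - 7)) + ((-3 - 2*(-6) + 2*(-6)²) - 25)*(-29) = (104 + (102*(1/33))*(-12)) + ((-3 + 12 + 2*36) - 25)*(-29) = (104 + (34/11)*(-12)) + ((-3 + 12 + 72) - 25)*(-29) = (104 - 408/11) + (81 - 25)*(-29) = 736/11 + 56*(-29) = 736/11 - 1624 = -17128/11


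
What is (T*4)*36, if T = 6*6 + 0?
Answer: 5184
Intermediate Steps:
T = 36 (T = 36 + 0 = 36)
(T*4)*36 = (36*4)*36 = 144*36 = 5184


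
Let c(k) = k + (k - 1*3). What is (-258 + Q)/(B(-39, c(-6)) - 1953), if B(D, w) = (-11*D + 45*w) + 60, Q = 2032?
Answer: -1774/2139 ≈ -0.82936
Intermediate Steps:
c(k) = -3 + 2*k (c(k) = k + (k - 3) = k + (-3 + k) = -3 + 2*k)
B(D, w) = 60 - 11*D + 45*w
(-258 + Q)/(B(-39, c(-6)) - 1953) = (-258 + 2032)/((60 - 11*(-39) + 45*(-3 + 2*(-6))) - 1953) = 1774/((60 + 429 + 45*(-3 - 12)) - 1953) = 1774/((60 + 429 + 45*(-15)) - 1953) = 1774/((60 + 429 - 675) - 1953) = 1774/(-186 - 1953) = 1774/(-2139) = 1774*(-1/2139) = -1774/2139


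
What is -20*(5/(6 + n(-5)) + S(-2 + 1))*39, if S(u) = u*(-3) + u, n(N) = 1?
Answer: -14820/7 ≈ -2117.1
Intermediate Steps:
S(u) = -2*u (S(u) = -3*u + u = -2*u)
-20*(5/(6 + n(-5)) + S(-2 + 1))*39 = -20*(5/(6 + 1) - 2*(-2 + 1))*39 = -20*(5/7 - 2*(-1))*39 = -20*((⅐)*5 + 2)*39 = -20*(5/7 + 2)*39 = -20*19/7*39 = -380/7*39 = -14820/7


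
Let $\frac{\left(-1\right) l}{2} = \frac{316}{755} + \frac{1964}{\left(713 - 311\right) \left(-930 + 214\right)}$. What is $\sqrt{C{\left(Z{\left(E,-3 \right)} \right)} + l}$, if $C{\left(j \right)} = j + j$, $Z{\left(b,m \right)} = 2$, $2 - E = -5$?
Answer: $\frac{\sqrt{2343954874188765}}{27164145} \approx 1.7823$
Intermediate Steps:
$E = 7$ ($E = 2 - -5 = 2 + 5 = 7$)
$C{\left(j \right)} = 2 j$
$l = - \frac{22368023}{27164145}$ ($l = - 2 \left(\frac{316}{755} + \frac{1964}{\left(713 - 311\right) \left(-930 + 214\right)}\right) = - 2 \left(316 \cdot \frac{1}{755} + \frac{1964}{402 \left(-716\right)}\right) = - 2 \left(\frac{316}{755} + \frac{1964}{-287832}\right) = - 2 \left(\frac{316}{755} + 1964 \left(- \frac{1}{287832}\right)\right) = - 2 \left(\frac{316}{755} - \frac{491}{71958}\right) = \left(-2\right) \frac{22368023}{54328290} = - \frac{22368023}{27164145} \approx -0.82344$)
$\sqrt{C{\left(Z{\left(E,-3 \right)} \right)} + l} = \sqrt{2 \cdot 2 - \frac{22368023}{27164145}} = \sqrt{4 - \frac{22368023}{27164145}} = \sqrt{\frac{86288557}{27164145}} = \frac{\sqrt{2343954874188765}}{27164145}$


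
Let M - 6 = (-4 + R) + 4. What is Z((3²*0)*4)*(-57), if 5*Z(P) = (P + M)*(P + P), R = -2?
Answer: 0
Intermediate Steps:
M = 4 (M = 6 + ((-4 - 2) + 4) = 6 + (-6 + 4) = 6 - 2 = 4)
Z(P) = 2*P*(4 + P)/5 (Z(P) = ((P + 4)*(P + P))/5 = ((4 + P)*(2*P))/5 = (2*P*(4 + P))/5 = 2*P*(4 + P)/5)
Z((3²*0)*4)*(-57) = (2*((3²*0)*4)*(4 + (3²*0)*4)/5)*(-57) = (2*((9*0)*4)*(4 + (9*0)*4)/5)*(-57) = (2*(0*4)*(4 + 0*4)/5)*(-57) = ((⅖)*0*(4 + 0))*(-57) = ((⅖)*0*4)*(-57) = 0*(-57) = 0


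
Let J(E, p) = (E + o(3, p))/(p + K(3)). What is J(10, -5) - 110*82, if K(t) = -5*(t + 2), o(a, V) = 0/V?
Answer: -27061/3 ≈ -9020.3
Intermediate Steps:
o(a, V) = 0
K(t) = -10 - 5*t (K(t) = -5*(2 + t) = -10 - 5*t)
J(E, p) = E/(-25 + p) (J(E, p) = (E + 0)/(p + (-10 - 5*3)) = E/(p + (-10 - 15)) = E/(p - 25) = E/(-25 + p))
J(10, -5) - 110*82 = 10/(-25 - 5) - 110*82 = 10/(-30) - 9020 = 10*(-1/30) - 9020 = -1/3 - 9020 = -27061/3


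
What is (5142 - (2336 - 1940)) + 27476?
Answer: 32222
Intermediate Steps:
(5142 - (2336 - 1940)) + 27476 = (5142 - 1*396) + 27476 = (5142 - 396) + 27476 = 4746 + 27476 = 32222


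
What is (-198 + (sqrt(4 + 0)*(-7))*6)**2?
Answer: 79524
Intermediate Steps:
(-198 + (sqrt(4 + 0)*(-7))*6)**2 = (-198 + (sqrt(4)*(-7))*6)**2 = (-198 + (2*(-7))*6)**2 = (-198 - 14*6)**2 = (-198 - 84)**2 = (-282)**2 = 79524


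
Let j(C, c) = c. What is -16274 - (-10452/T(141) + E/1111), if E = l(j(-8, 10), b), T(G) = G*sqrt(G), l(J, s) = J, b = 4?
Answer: -18080424/1111 + 3484*sqrt(141)/6627 ≈ -16268.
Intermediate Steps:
T(G) = G**(3/2)
E = 10
-16274 - (-10452/T(141) + E/1111) = -16274 - (-10452*sqrt(141)/19881 + 10/1111) = -16274 - (-10452*sqrt(141)/19881 + 10*(1/1111)) = -16274 - (-3484*sqrt(141)/6627 + 10/1111) = -16274 - (10/1111 - 3484*sqrt(141)/6627) = -16274 + (-10/1111 + 3484*sqrt(141)/6627) = -18080424/1111 + 3484*sqrt(141)/6627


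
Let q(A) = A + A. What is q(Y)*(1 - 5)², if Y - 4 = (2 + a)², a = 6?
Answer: 2176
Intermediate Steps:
Y = 68 (Y = 4 + (2 + 6)² = 4 + 8² = 4 + 64 = 68)
q(A) = 2*A
q(Y)*(1 - 5)² = (2*68)*(1 - 5)² = 136*(-4)² = 136*16 = 2176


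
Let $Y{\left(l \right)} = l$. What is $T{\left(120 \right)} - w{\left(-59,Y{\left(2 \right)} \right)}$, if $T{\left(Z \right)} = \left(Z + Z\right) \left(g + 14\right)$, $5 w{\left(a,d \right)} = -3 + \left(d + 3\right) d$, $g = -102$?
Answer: $- \frac{105607}{5} \approx -21121.0$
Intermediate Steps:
$w{\left(a,d \right)} = - \frac{3}{5} + \frac{d \left(3 + d\right)}{5}$ ($w{\left(a,d \right)} = \frac{-3 + \left(d + 3\right) d}{5} = \frac{-3 + \left(3 + d\right) d}{5} = \frac{-3 + d \left(3 + d\right)}{5} = - \frac{3}{5} + \frac{d \left(3 + d\right)}{5}$)
$T{\left(Z \right)} = - 176 Z$ ($T{\left(Z \right)} = \left(Z + Z\right) \left(-102 + 14\right) = 2 Z \left(-88\right) = - 176 Z$)
$T{\left(120 \right)} - w{\left(-59,Y{\left(2 \right)} \right)} = \left(-176\right) 120 - \left(- \frac{3}{5} + \frac{2^{2}}{5} + \frac{3}{5} \cdot 2\right) = -21120 - \left(- \frac{3}{5} + \frac{1}{5} \cdot 4 + \frac{6}{5}\right) = -21120 - \left(- \frac{3}{5} + \frac{4}{5} + \frac{6}{5}\right) = -21120 - \frac{7}{5} = - \frac{105607}{5}$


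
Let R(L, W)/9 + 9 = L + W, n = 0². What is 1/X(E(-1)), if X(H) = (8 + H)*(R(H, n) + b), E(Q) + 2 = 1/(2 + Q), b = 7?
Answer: -1/581 ≈ -0.0017212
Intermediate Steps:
n = 0
E(Q) = -2 + 1/(2 + Q)
R(L, W) = -81 + 9*L + 9*W (R(L, W) = -81 + 9*(L + W) = -81 + (9*L + 9*W) = -81 + 9*L + 9*W)
X(H) = (-74 + 9*H)*(8 + H) (X(H) = (8 + H)*((-81 + 9*H + 9*0) + 7) = (8 + H)*((-81 + 9*H + 0) + 7) = (8 + H)*((-81 + 9*H) + 7) = (8 + H)*(-74 + 9*H) = (-74 + 9*H)*(8 + H))
1/X(E(-1)) = 1/(-592 - 2*(-3 - 2*(-1))/(2 - 1) + 9*((-3 - 2*(-1))/(2 - 1))²) = 1/(-592 - 2*(-3 + 2)/1 + 9*((-3 + 2)/1)²) = 1/(-592 - 2*(-1) + 9*(1*(-1))²) = 1/(-592 - 2*(-1) + 9*(-1)²) = 1/(-592 + 2 + 9*1) = 1/(-592 + 2 + 9) = 1/(-581) = -1/581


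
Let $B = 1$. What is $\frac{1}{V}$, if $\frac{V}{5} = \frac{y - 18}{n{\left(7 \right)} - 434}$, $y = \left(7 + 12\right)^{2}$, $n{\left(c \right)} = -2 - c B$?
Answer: $- \frac{443}{1715} \approx -0.25831$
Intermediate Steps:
$n{\left(c \right)} = -2 - c$ ($n{\left(c \right)} = -2 - c 1 = -2 - c$)
$y = 361$ ($y = 19^{2} = 361$)
$V = - \frac{1715}{443}$ ($V = 5 \frac{361 - 18}{\left(-2 - 7\right) - 434} = 5 \frac{343}{\left(-2 - 7\right) - 434} = 5 \frac{343}{-9 - 434} = 5 \frac{343}{-443} = 5 \cdot 343 \left(- \frac{1}{443}\right) = 5 \left(- \frac{343}{443}\right) = - \frac{1715}{443} \approx -3.8713$)
$\frac{1}{V} = \frac{1}{- \frac{1715}{443}} = - \frac{443}{1715}$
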